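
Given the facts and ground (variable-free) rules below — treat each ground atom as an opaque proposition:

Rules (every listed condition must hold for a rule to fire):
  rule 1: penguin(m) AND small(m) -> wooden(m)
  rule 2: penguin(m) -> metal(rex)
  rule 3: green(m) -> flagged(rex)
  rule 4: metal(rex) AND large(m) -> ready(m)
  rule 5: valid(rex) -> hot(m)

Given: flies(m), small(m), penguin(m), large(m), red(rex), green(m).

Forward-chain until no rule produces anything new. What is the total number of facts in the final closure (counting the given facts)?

10

Round 1 — rule 1, rule 2, rule 3, derive wooden(m), metal(rex), flagged(rex).
Round 2 — rule 4, derive ready(m).
Closure: {flagged(rex), flies(m), green(m), large(m), metal(rex), penguin(m), ready(m), red(rex), small(m), wooden(m)} — 10 facts.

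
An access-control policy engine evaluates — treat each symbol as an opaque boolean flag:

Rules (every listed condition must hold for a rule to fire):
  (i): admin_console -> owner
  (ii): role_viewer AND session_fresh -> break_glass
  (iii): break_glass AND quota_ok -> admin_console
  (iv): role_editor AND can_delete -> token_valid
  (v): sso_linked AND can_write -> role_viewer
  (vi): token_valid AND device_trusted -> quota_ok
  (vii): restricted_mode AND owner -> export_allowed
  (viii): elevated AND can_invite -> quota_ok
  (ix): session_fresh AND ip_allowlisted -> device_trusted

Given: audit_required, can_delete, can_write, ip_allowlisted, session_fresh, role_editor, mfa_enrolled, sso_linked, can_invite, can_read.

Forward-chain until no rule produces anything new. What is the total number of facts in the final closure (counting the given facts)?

17

[1] (iv) [role_editor AND can_delete -> token_valid]; (v) [sso_linked AND can_write -> role_viewer]; (ix) [session_fresh AND ip_allowlisted -> device_trusted]. ⇒ new: token_valid, role_viewer, device_trusted.
[2] (ii) [role_viewer AND session_fresh -> break_glass]; (vi) [token_valid AND device_trusted -> quota_ok]. ⇒ new: break_glass, quota_ok.
[3] (iii) [break_glass AND quota_ok -> admin_console]. ⇒ new: admin_console.
[4] (i) [admin_console -> owner]. ⇒ new: owner.
Closure: {admin_console, audit_required, break_glass, can_delete, can_invite, can_read, can_write, device_trusted, ip_allowlisted, mfa_enrolled, owner, quota_ok, role_editor, role_viewer, session_fresh, sso_linked, token_valid} — 17 facts.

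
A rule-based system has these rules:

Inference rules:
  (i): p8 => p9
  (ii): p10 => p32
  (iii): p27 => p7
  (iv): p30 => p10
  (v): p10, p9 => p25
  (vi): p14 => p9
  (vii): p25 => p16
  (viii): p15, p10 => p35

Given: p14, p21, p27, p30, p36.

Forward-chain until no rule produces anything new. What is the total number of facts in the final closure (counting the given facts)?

11

[1] (iii) [p27 => p7]; (iv) [p30 => p10]; (vi) [p14 => p9]. ⇒ new: p7, p10, p9.
[2] (ii) [p10 => p32]; (v) [p10, p9 => p25]. ⇒ new: p32, p25.
[3] (vii) [p25 => p16]. ⇒ new: p16.
Closure: {p10, p14, p16, p21, p25, p27, p30, p32, p36, p7, p9} — 11 facts.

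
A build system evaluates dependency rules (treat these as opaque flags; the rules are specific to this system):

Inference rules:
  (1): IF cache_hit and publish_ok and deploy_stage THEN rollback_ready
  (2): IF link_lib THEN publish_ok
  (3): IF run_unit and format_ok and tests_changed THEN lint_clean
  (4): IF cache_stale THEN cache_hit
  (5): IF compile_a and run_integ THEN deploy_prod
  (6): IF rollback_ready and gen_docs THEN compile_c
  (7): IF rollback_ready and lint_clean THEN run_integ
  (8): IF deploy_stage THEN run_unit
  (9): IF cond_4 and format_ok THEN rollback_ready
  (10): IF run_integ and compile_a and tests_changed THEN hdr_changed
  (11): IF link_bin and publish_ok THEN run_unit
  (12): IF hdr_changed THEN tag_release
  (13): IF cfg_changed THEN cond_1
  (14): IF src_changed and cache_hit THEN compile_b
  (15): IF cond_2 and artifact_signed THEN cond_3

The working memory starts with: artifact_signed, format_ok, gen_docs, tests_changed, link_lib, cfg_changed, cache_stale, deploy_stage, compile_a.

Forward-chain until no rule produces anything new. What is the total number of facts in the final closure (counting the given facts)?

20

Round 1: (2) [IF link_lib THEN publish_ok]; (4) [IF cache_stale THEN cache_hit]; (8) [IF deploy_stage THEN run_unit]; (13) [IF cfg_changed THEN cond_1]. New: publish_ok, cache_hit, run_unit, cond_1.
Round 2: (1) [IF cache_hit and publish_ok and deploy_stage THEN rollback_ready]; (3) [IF run_unit and format_ok and tests_changed THEN lint_clean]. New: rollback_ready, lint_clean.
Round 3: (6) [IF rollback_ready and gen_docs THEN compile_c]; (7) [IF rollback_ready and lint_clean THEN run_integ]. New: compile_c, run_integ.
Round 4: (5) [IF compile_a and run_integ THEN deploy_prod]; (10) [IF run_integ and compile_a and tests_changed THEN hdr_changed]. New: deploy_prod, hdr_changed.
Round 5: (12) [IF hdr_changed THEN tag_release]. New: tag_release.
Closure: {artifact_signed, cache_hit, cache_stale, cfg_changed, compile_a, compile_c, cond_1, deploy_prod, deploy_stage, format_ok, gen_docs, hdr_changed, link_lib, lint_clean, publish_ok, rollback_ready, run_integ, run_unit, tag_release, tests_changed} — 20 facts.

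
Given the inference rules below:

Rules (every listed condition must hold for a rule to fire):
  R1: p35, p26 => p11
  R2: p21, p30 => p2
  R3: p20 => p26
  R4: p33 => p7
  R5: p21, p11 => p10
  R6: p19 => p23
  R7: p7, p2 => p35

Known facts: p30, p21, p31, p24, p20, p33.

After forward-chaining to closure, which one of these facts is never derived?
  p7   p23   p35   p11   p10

p23

[1] R2 [p21, p30 => p2]; R3 [p20 => p26]; R4 [p33 => p7]. ⇒ new: p2, p26, p7.
[2] R7 [p7, p2 => p35]. ⇒ new: p35.
[3] R1 [p35, p26 => p11]. ⇒ new: p11.
[4] R5 [p21, p11 => p10]. ⇒ new: p10.
Derived: p11 (round 3), p10 (round 4), p7 (round 1), p35 (round 2). p23 never appears in any round.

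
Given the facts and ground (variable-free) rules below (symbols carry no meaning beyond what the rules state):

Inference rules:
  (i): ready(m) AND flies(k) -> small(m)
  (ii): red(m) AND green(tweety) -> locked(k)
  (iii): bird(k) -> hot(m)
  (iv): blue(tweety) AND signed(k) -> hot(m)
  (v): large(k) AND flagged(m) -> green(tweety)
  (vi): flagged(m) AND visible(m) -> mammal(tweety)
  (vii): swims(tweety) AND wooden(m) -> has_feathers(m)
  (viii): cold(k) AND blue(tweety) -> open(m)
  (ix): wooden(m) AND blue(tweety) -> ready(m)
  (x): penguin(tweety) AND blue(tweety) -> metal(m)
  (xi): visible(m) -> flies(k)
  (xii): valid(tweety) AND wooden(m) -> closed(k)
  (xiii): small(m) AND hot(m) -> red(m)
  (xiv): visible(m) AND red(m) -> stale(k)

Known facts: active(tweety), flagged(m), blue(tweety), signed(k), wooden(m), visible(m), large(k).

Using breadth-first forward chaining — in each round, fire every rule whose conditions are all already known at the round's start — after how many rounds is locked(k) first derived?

4

Round 1 — (iv), (v), (vi), (ix), (xi), derive hot(m), green(tweety), mammal(tweety), ready(m), flies(k).
Round 2 — (i), derive small(m).
Round 3 — (xiii), derive red(m).
Round 4 — (ii), (xiv), derive locked(k), stale(k).
locked(k) first appears in round 4.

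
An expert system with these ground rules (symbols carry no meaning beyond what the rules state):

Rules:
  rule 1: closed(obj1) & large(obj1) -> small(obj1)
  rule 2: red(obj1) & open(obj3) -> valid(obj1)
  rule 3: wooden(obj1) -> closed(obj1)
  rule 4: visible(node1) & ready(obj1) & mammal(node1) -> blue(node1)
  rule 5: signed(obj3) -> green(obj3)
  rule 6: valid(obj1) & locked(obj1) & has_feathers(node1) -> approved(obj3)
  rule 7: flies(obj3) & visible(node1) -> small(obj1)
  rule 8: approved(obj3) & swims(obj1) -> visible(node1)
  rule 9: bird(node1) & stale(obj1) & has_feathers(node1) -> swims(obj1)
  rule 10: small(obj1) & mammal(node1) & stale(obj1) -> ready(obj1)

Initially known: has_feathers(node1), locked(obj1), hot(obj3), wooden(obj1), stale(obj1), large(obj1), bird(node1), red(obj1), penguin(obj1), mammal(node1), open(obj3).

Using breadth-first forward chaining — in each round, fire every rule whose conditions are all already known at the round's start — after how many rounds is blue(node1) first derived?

Round 1 fires rule 2, rule 3, rule 9, giving valid(obj1), closed(obj1), swims(obj1).
Round 2 fires rule 1, rule 6, giving small(obj1), approved(obj3).
Round 3 fires rule 8, rule 10, giving visible(node1), ready(obj1).
Round 4 fires rule 4, giving blue(node1).
blue(node1) first appears in round 4.

4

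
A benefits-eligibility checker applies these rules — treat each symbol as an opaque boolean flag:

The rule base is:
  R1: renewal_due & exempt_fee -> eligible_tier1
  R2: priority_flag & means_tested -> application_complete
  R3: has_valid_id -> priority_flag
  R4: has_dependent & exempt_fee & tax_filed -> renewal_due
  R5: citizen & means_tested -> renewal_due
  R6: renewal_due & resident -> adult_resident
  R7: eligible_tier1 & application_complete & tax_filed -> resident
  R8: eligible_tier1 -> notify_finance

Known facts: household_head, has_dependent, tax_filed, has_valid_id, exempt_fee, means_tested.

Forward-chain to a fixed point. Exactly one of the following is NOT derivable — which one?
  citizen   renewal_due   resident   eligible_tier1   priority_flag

Round 1: R3 [has_valid_id -> priority_flag]; R4 [has_dependent & exempt_fee & tax_filed -> renewal_due]. New: priority_flag, renewal_due.
Round 2: R1 [renewal_due & exempt_fee -> eligible_tier1]; R2 [priority_flag & means_tested -> application_complete]. New: eligible_tier1, application_complete.
Round 3: R7 [eligible_tier1 & application_complete & tax_filed -> resident]; R8 [eligible_tier1 -> notify_finance]. New: resident, notify_finance.
Round 4: R6 [renewal_due & resident -> adult_resident]. New: adult_resident.
Derived: resident (round 3), renewal_due (round 1), eligible_tier1 (round 2), priority_flag (round 1). citizen never appears in any round.

citizen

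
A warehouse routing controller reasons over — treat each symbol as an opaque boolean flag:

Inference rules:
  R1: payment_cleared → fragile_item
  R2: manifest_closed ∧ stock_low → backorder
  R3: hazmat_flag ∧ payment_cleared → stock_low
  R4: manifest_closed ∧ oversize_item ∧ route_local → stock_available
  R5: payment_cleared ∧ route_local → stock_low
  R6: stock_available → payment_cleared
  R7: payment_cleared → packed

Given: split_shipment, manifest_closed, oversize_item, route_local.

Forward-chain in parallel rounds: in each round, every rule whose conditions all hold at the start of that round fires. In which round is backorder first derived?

Round 1 fires R4, giving stock_available.
Round 2 fires R6, giving payment_cleared.
Round 3 fires R1, R5, R7, giving fragile_item, stock_low, packed.
Round 4 fires R2, giving backorder.
backorder first appears in round 4.

4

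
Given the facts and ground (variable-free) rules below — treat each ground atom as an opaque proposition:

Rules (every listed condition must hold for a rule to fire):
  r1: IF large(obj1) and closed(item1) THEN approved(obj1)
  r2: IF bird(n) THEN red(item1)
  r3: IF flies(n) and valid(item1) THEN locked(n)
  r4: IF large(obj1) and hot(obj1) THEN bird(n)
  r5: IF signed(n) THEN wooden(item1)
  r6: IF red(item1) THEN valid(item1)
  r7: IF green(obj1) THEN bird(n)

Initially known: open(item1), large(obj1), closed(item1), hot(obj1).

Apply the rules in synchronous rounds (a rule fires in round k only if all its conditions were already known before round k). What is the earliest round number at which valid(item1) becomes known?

Round 1 fires r1, r4, giving approved(obj1), bird(n).
Round 2 fires r2, giving red(item1).
Round 3 fires r6, giving valid(item1).
valid(item1) first appears in round 3.

3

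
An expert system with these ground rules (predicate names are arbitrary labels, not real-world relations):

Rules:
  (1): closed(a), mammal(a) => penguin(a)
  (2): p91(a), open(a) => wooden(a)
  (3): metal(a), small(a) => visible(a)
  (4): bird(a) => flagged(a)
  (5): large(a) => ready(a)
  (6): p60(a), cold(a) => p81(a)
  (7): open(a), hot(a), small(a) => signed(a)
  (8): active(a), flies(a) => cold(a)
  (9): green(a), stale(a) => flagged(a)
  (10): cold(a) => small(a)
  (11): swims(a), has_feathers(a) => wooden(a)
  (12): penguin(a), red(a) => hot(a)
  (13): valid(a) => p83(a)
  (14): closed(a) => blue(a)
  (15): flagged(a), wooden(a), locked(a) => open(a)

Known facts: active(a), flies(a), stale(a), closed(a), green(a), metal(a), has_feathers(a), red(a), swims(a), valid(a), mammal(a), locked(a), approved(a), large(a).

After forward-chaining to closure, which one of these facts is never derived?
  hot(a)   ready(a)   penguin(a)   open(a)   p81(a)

p81(a)

Round 1 — (1), (5), (8), (9), (11), (13), (14), derive penguin(a), ready(a), cold(a), flagged(a), wooden(a), p83(a), blue(a).
Round 2 — (10), (12), (15), derive small(a), hot(a), open(a).
Round 3 — (3), (7), derive visible(a), signed(a).
Derived: ready(a) (round 1), hot(a) (round 2), penguin(a) (round 1), open(a) (round 2). p81(a) never appears in any round.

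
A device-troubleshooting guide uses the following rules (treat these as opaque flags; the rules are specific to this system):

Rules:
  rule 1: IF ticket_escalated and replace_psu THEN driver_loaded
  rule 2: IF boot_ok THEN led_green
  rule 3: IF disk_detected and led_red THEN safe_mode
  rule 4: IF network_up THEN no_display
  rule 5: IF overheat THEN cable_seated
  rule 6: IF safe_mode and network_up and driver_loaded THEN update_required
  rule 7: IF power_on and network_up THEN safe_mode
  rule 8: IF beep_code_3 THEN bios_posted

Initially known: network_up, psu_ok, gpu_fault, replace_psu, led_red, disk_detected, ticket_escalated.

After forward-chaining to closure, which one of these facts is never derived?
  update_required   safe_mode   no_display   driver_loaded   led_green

[1] rule 1 [IF ticket_escalated and replace_psu THEN driver_loaded]; rule 3 [IF disk_detected and led_red THEN safe_mode]; rule 4 [IF network_up THEN no_display]. ⇒ new: driver_loaded, safe_mode, no_display.
[2] rule 6 [IF safe_mode and network_up and driver_loaded THEN update_required]. ⇒ new: update_required.
Derived: no_display (round 1), safe_mode (round 1), driver_loaded (round 1), update_required (round 2). led_green never appears in any round.

led_green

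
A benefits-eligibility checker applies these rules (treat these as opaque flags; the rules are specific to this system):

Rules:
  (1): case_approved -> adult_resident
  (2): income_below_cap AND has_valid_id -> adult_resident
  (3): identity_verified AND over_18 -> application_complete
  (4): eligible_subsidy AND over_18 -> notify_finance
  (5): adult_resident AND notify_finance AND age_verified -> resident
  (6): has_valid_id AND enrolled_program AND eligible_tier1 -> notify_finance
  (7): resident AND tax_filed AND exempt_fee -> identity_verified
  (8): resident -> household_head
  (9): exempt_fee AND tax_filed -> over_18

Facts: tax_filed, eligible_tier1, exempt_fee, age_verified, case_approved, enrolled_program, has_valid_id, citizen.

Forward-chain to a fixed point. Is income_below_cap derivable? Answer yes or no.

Round 1: (1) [case_approved -> adult_resident]; (6) [has_valid_id AND enrolled_program AND eligible_tier1 -> notify_finance]; (9) [exempt_fee AND tax_filed -> over_18]. New: adult_resident, notify_finance, over_18.
Round 2: (5) [adult_resident AND notify_finance AND age_verified -> resident]. New: resident.
Round 3: (7) [resident AND tax_filed AND exempt_fee -> identity_verified]; (8) [resident -> household_head]. New: identity_verified, household_head.
Round 4: (3) [identity_verified AND over_18 -> application_complete]. New: application_complete.
Fixed point reached. No rule has income_below_cap as a consequent, and it is not given.

no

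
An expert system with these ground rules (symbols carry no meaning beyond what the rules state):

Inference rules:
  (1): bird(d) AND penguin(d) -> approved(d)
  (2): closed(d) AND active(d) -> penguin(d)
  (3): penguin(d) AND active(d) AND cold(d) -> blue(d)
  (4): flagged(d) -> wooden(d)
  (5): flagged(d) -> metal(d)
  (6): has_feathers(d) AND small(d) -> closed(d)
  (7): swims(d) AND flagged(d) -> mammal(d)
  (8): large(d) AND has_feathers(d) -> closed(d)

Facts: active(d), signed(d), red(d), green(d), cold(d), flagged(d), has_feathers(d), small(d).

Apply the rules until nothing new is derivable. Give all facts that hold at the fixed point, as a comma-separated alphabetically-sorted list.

Round 1 — (4), (5), (6), derive wooden(d), metal(d), closed(d).
Round 2 — (2), derive penguin(d).
Round 3 — (3), derive blue(d).

active(d), blue(d), closed(d), cold(d), flagged(d), green(d), has_feathers(d), metal(d), penguin(d), red(d), signed(d), small(d), wooden(d)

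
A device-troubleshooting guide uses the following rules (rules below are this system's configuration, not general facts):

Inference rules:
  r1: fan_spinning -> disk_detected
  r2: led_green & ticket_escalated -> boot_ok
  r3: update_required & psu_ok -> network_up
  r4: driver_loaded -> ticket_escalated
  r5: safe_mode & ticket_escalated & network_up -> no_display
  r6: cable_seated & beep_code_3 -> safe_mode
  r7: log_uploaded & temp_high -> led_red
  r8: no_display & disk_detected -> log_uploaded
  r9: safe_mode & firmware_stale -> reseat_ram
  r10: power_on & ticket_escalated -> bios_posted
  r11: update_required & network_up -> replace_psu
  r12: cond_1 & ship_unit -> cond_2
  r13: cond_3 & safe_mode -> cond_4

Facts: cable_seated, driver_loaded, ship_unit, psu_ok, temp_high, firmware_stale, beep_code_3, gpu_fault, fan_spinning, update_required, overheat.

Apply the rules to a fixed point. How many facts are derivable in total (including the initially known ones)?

Round 1 fires r1, r3, r4, r6, giving disk_detected, network_up, ticket_escalated, safe_mode.
Round 2 fires r5, r9, r11, giving no_display, reseat_ram, replace_psu.
Round 3 fires r8, giving log_uploaded.
Round 4 fires r7, giving led_red.
Closure: {beep_code_3, cable_seated, disk_detected, driver_loaded, fan_spinning, firmware_stale, gpu_fault, led_red, log_uploaded, network_up, no_display, overheat, psu_ok, replace_psu, reseat_ram, safe_mode, ship_unit, temp_high, ticket_escalated, update_required} — 20 facts.

20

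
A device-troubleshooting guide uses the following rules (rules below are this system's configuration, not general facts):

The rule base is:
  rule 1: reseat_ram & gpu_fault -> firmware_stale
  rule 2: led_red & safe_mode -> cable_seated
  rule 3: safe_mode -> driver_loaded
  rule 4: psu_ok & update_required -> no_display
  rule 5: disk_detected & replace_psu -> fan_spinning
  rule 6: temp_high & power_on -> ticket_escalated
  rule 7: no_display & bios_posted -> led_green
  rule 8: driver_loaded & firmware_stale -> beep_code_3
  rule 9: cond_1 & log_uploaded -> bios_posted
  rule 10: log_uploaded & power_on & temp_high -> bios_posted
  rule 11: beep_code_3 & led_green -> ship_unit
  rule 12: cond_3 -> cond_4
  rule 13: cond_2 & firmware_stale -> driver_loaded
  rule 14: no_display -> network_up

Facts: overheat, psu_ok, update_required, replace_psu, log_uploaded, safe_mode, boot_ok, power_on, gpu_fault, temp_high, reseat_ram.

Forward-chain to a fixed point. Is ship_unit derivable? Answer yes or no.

yes

Round 1: rule 1 [reseat_ram & gpu_fault -> firmware_stale]; rule 3 [safe_mode -> driver_loaded]; rule 4 [psu_ok & update_required -> no_display]; rule 6 [temp_high & power_on -> ticket_escalated]; rule 10 [log_uploaded & power_on & temp_high -> bios_posted]. Adds firmware_stale, driver_loaded, no_display, ticket_escalated, bios_posted.
Round 2: rule 7 [no_display & bios_posted -> led_green]; rule 8 [driver_loaded & firmware_stale -> beep_code_3]; rule 14 [no_display -> network_up]. Adds led_green, beep_code_3, network_up.
Round 3: rule 11 [beep_code_3 & led_green -> ship_unit]. Adds ship_unit.
ship_unit appears in round 3, so it is derivable.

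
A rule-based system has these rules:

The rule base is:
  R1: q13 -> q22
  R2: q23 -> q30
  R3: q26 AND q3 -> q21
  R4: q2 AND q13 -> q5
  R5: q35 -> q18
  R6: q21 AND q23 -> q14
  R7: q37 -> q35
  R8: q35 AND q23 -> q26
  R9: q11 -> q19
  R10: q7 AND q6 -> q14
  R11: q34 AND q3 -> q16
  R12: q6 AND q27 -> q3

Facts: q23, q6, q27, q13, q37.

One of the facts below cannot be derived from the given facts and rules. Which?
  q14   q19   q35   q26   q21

[1] R1 [q13 -> q22]; R2 [q23 -> q30]; R7 [q37 -> q35]; R12 [q6 AND q27 -> q3]. ⇒ new: q22, q30, q35, q3.
[2] R5 [q35 -> q18]; R8 [q35 AND q23 -> q26]. ⇒ new: q18, q26.
[3] R3 [q26 AND q3 -> q21]. ⇒ new: q21.
[4] R6 [q21 AND q23 -> q14]. ⇒ new: q14.
Derived: q26 (round 2), q21 (round 3), q14 (round 4), q35 (round 1). q19 never appears in any round.

q19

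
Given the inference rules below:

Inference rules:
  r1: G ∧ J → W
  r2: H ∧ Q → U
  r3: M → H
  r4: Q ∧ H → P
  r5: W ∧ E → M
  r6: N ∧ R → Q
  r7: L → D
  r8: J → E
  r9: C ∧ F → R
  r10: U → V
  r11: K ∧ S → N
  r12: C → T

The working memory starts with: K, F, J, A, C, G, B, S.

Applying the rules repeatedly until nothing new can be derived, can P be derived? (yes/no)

Round 1: r1 [G ∧ J → W]; r8 [J → E]; r9 [C ∧ F → R]; r11 [K ∧ S → N]; r12 [C → T]. Adds W, E, R, N, T.
Round 2: r5 [W ∧ E → M]; r6 [N ∧ R → Q]. Adds M, Q.
Round 3: r3 [M → H]. Adds H.
Round 4: r2 [H ∧ Q → U]; r4 [Q ∧ H → P]. Adds U, P.
Round 5: r10 [U → V]. Adds V.
P appears in round 4, so it is derivable.

yes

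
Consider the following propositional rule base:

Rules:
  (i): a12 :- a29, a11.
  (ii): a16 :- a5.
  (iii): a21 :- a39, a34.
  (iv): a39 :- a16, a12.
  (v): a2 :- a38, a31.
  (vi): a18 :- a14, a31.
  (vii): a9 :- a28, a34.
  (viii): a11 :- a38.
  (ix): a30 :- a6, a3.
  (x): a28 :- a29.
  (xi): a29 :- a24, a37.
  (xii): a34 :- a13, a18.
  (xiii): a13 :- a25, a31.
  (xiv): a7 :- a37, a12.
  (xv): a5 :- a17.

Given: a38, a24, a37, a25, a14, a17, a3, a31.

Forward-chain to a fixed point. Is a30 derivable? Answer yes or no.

no

Round 1 fires (v), (vi), (viii), (xi), (xiii), (xv), giving a2, a18, a11, a29, a13, a5.
Round 2 fires (i), (ii), (x), (xii), giving a12, a16, a28, a34.
Round 3 fires (iv), (vii), (xiv), giving a39, a9, a7.
Round 4 fires (iii), giving a21.
Fixed point reached. a30 is concluded only by (ix); (ix) needs a6 (never derived).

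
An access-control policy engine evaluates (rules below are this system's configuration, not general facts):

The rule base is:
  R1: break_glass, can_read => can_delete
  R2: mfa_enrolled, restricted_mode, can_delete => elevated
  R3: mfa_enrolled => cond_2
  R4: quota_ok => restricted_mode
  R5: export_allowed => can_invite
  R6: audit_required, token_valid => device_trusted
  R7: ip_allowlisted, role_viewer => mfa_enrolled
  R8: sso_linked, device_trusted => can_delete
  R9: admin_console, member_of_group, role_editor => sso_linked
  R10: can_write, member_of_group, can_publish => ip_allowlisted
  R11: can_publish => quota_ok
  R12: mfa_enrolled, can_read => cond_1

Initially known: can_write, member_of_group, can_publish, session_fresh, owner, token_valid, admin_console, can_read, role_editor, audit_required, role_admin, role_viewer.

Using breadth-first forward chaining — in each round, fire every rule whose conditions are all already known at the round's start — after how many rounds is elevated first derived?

Round 1 — R6, R9, R10, R11, derive device_trusted, sso_linked, ip_allowlisted, quota_ok.
Round 2 — R4, R7, R8, derive restricted_mode, mfa_enrolled, can_delete.
Round 3 — R2, R3, R12, derive elevated, cond_2, cond_1.
elevated first appears in round 3.

3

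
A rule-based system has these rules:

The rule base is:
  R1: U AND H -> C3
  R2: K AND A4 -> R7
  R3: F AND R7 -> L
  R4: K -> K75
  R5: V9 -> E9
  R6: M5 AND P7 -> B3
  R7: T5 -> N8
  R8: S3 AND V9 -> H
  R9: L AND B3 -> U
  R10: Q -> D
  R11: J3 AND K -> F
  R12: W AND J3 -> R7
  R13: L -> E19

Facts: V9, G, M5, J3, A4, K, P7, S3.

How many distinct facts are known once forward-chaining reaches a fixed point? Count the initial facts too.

18

[1] R2 [K AND A4 -> R7]; R4 [K -> K75]; R5 [V9 -> E9]; R6 [M5 AND P7 -> B3]; R8 [S3 AND V9 -> H]; R11 [J3 AND K -> F]. ⇒ new: R7, K75, E9, B3, H, F.
[2] R3 [F AND R7 -> L]. ⇒ new: L.
[3] R9 [L AND B3 -> U]; R13 [L -> E19]. ⇒ new: U, E19.
[4] R1 [U AND H -> C3]. ⇒ new: C3.
Closure: {A4, B3, C3, E19, E9, F, G, H, J3, K, K75, L, M5, P7, R7, S3, U, V9} — 18 facts.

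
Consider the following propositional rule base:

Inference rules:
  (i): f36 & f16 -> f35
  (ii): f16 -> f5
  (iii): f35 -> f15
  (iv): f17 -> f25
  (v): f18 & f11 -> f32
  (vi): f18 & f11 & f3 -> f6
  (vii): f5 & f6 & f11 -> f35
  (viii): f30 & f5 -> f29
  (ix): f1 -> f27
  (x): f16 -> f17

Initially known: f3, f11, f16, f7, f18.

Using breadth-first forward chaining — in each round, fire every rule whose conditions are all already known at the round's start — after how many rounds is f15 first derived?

Round 1: (ii) [f16 -> f5]; (v) [f18 & f11 -> f32]; (vi) [f18 & f11 & f3 -> f6]; (x) [f16 -> f17]. New: f5, f32, f6, f17.
Round 2: (iv) [f17 -> f25]; (vii) [f5 & f6 & f11 -> f35]. New: f25, f35.
Round 3: (iii) [f35 -> f15]. New: f15.
f15 first appears in round 3.

3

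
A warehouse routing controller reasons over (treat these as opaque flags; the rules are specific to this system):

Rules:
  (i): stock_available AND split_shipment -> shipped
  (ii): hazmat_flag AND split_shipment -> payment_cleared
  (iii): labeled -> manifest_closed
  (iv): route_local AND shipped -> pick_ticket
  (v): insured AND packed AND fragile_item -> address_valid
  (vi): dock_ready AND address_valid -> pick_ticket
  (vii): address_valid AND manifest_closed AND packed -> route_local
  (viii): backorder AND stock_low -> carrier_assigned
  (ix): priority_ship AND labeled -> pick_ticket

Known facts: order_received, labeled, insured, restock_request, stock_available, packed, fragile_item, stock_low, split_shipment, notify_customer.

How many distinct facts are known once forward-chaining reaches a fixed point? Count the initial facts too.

15

Round 1 — (i), (iii), (v), derive shipped, manifest_closed, address_valid.
Round 2 — (vii), derive route_local.
Round 3 — (iv), derive pick_ticket.
Closure: {address_valid, fragile_item, insured, labeled, manifest_closed, notify_customer, order_received, packed, pick_ticket, restock_request, route_local, shipped, split_shipment, stock_available, stock_low} — 15 facts.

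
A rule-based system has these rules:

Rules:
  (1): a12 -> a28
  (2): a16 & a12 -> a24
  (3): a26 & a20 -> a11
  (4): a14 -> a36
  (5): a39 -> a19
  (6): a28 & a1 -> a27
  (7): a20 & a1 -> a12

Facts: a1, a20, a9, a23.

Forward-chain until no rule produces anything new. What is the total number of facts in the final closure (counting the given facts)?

7

Round 1: (7) [a20 & a1 -> a12]. Adds a12.
Round 2: (1) [a12 -> a28]. Adds a28.
Round 3: (6) [a28 & a1 -> a27]. Adds a27.
Closure: {a1, a12, a20, a23, a27, a28, a9} — 7 facts.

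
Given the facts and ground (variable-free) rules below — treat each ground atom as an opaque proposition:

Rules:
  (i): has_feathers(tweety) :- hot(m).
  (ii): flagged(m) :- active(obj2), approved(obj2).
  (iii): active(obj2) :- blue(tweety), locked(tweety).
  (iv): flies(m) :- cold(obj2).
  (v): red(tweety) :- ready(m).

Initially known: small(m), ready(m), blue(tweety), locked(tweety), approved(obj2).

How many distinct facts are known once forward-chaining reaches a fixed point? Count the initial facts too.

[1] (iii) [active(obj2) :- blue(tweety), locked(tweety).]; (v) [red(tweety) :- ready(m).]. ⇒ new: active(obj2), red(tweety).
[2] (ii) [flagged(m) :- active(obj2), approved(obj2).]. ⇒ new: flagged(m).
Closure: {active(obj2), approved(obj2), blue(tweety), flagged(m), locked(tweety), ready(m), red(tweety), small(m)} — 8 facts.

8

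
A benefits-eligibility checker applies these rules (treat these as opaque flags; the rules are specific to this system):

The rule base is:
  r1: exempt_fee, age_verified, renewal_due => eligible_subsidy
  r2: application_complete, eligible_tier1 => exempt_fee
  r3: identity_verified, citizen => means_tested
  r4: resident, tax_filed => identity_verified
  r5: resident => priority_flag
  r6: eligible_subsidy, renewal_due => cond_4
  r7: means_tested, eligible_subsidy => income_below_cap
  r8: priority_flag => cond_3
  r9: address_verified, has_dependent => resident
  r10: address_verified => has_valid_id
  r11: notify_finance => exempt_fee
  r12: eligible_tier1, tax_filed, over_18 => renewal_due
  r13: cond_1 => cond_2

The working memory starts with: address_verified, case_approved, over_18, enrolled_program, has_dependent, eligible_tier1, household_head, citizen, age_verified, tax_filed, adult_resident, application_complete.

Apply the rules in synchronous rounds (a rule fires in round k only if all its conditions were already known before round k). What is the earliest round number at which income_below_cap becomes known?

Round 1 — r2, r9, r10, r12, derive exempt_fee, resident, has_valid_id, renewal_due.
Round 2 — r1, r4, r5, derive eligible_subsidy, identity_verified, priority_flag.
Round 3 — r3, r6, r8, derive means_tested, cond_4, cond_3.
Round 4 — r7, derive income_below_cap.
income_below_cap first appears in round 4.

4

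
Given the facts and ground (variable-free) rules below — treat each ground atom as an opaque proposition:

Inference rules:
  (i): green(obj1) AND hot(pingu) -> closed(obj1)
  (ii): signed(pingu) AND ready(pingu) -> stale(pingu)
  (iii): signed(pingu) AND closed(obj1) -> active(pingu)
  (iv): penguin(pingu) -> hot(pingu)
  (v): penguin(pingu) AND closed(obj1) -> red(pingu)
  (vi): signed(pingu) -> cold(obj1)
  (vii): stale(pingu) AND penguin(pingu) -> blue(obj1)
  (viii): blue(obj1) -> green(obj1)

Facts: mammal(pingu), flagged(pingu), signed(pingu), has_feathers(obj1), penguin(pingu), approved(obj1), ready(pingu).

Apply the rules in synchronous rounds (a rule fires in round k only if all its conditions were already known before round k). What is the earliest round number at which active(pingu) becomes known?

Round 1: (ii) [signed(pingu) AND ready(pingu) -> stale(pingu)]; (iv) [penguin(pingu) -> hot(pingu)]; (vi) [signed(pingu) -> cold(obj1)]. New: stale(pingu), hot(pingu), cold(obj1).
Round 2: (vii) [stale(pingu) AND penguin(pingu) -> blue(obj1)]. New: blue(obj1).
Round 3: (viii) [blue(obj1) -> green(obj1)]. New: green(obj1).
Round 4: (i) [green(obj1) AND hot(pingu) -> closed(obj1)]. New: closed(obj1).
Round 5: (iii) [signed(pingu) AND closed(obj1) -> active(pingu)]; (v) [penguin(pingu) AND closed(obj1) -> red(pingu)]. New: active(pingu), red(pingu).
active(pingu) first appears in round 5.

5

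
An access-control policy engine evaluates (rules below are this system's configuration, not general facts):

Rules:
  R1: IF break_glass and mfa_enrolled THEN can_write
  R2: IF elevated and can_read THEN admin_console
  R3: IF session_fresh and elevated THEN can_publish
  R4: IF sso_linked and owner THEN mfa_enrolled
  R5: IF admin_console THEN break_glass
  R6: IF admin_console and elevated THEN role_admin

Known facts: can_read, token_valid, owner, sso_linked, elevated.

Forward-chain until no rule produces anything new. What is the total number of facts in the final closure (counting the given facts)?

10

Round 1 fires R2, R4, giving admin_console, mfa_enrolled.
Round 2 fires R5, R6, giving break_glass, role_admin.
Round 3 fires R1, giving can_write.
Closure: {admin_console, break_glass, can_read, can_write, elevated, mfa_enrolled, owner, role_admin, sso_linked, token_valid} — 10 facts.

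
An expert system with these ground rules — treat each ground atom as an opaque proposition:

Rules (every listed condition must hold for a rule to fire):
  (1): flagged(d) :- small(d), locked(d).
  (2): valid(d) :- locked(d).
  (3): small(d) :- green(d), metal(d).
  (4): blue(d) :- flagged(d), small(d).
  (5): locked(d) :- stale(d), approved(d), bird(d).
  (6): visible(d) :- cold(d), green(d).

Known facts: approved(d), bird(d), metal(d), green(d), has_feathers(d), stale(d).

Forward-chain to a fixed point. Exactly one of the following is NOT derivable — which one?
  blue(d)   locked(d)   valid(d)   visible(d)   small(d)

visible(d)

Round 1 — (3), (5), derive small(d), locked(d).
Round 2 — (1), (2), derive flagged(d), valid(d).
Round 3 — (4), derive blue(d).
Derived: locked(d) (round 1), valid(d) (round 2), blue(d) (round 3), small(d) (round 1). visible(d) never appears in any round.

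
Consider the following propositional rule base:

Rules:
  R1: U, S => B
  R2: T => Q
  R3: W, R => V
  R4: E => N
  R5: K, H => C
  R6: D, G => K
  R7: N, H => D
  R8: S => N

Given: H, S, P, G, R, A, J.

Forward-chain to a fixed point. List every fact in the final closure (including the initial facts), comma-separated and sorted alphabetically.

Round 1: R8 [S => N]. New: N.
Round 2: R7 [N, H => D]. New: D.
Round 3: R6 [D, G => K]. New: K.
Round 4: R5 [K, H => C]. New: C.

A, C, D, G, H, J, K, N, P, R, S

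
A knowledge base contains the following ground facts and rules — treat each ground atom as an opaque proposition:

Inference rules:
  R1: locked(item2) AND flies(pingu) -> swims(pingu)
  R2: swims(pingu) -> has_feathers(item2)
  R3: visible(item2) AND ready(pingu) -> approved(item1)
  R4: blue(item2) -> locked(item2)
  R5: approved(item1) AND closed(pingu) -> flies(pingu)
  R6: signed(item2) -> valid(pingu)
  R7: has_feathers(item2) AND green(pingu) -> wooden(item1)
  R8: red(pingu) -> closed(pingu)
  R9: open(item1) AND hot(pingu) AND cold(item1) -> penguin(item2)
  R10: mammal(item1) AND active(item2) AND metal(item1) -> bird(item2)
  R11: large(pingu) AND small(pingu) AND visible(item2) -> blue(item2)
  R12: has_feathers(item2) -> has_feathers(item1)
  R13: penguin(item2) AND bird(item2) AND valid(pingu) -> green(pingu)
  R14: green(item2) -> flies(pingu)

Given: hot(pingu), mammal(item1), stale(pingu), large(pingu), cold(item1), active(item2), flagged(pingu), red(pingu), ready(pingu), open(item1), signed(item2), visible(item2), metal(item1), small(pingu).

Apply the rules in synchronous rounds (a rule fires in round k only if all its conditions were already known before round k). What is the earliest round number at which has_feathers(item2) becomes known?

4

Round 1 fires R3, R6, R8, R9, R10, R11, giving approved(item1), valid(pingu), closed(pingu), penguin(item2), bird(item2), blue(item2).
Round 2 fires R4, R5, R13, giving locked(item2), flies(pingu), green(pingu).
Round 3 fires R1, giving swims(pingu).
Round 4 fires R2, giving has_feathers(item2).
has_feathers(item2) first appears in round 4.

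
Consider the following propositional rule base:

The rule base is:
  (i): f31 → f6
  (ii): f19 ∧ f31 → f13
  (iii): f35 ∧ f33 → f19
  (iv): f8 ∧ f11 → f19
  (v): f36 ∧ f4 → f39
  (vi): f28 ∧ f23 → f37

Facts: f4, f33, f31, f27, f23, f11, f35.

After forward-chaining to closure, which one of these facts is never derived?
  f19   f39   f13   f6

f39

Round 1 fires (i), (iii), giving f6, f19.
Round 2 fires (ii), giving f13.
Derived: f13 (round 2), f19 (round 1), f6 (round 1). f39 never appears in any round.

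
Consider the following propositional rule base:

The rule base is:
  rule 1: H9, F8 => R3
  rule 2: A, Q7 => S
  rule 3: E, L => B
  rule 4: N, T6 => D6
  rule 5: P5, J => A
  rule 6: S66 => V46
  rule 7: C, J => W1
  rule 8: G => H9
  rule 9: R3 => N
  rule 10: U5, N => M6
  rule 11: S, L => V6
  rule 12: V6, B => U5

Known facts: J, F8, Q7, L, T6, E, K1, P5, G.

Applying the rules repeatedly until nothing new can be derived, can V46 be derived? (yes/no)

Round 1: rule 3 [E, L => B]; rule 5 [P5, J => A]; rule 8 [G => H9]. Adds B, A, H9.
Round 2: rule 1 [H9, F8 => R3]; rule 2 [A, Q7 => S]. Adds R3, S.
Round 3: rule 9 [R3 => N]; rule 11 [S, L => V6]. Adds N, V6.
Round 4: rule 4 [N, T6 => D6]; rule 12 [V6, B => U5]. Adds D6, U5.
Round 5: rule 10 [U5, N => M6]. Adds M6.
Fixed point reached. V46 is concluded only by rule 6; rule 6 needs S66 (never derived).

no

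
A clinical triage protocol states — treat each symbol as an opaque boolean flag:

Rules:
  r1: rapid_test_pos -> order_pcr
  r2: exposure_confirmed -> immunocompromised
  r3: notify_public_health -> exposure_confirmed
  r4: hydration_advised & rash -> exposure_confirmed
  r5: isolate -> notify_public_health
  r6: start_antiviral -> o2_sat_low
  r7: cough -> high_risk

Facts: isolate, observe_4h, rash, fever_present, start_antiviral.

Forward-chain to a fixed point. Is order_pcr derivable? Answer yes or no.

no

Round 1: r5 [isolate -> notify_public_health]; r6 [start_antiviral -> o2_sat_low]. Adds notify_public_health, o2_sat_low.
Round 2: r3 [notify_public_health -> exposure_confirmed]. Adds exposure_confirmed.
Round 3: r2 [exposure_confirmed -> immunocompromised]. Adds immunocompromised.
Fixed point reached. order_pcr is concluded only by r1; r1 needs rapid_test_pos (never derived).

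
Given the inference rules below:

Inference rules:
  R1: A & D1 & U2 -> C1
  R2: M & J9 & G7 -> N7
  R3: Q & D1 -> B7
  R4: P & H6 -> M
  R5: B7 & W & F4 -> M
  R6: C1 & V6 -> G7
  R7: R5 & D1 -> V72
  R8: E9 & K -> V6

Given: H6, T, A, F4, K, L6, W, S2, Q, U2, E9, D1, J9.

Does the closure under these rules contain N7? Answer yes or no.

Round 1 — R1, R3, R8, derive C1, B7, V6.
Round 2 — R5, R6, derive M, G7.
Round 3 — R2, derive N7.
N7 appears in round 3, so it is derivable.

yes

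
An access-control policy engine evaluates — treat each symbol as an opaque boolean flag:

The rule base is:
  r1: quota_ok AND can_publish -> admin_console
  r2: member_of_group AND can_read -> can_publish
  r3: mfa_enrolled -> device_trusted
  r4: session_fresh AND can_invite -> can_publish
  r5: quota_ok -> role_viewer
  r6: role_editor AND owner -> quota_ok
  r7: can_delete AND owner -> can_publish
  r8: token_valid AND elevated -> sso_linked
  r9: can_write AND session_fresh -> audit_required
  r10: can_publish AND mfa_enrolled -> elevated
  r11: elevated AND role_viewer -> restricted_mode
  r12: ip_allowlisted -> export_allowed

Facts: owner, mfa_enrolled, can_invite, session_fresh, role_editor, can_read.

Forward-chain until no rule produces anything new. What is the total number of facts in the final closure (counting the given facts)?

13

Round 1: r3 [mfa_enrolled -> device_trusted]; r4 [session_fresh AND can_invite -> can_publish]; r6 [role_editor AND owner -> quota_ok]. New: device_trusted, can_publish, quota_ok.
Round 2: r1 [quota_ok AND can_publish -> admin_console]; r5 [quota_ok -> role_viewer]; r10 [can_publish AND mfa_enrolled -> elevated]. New: admin_console, role_viewer, elevated.
Round 3: r11 [elevated AND role_viewer -> restricted_mode]. New: restricted_mode.
Closure: {admin_console, can_invite, can_publish, can_read, device_trusted, elevated, mfa_enrolled, owner, quota_ok, restricted_mode, role_editor, role_viewer, session_fresh} — 13 facts.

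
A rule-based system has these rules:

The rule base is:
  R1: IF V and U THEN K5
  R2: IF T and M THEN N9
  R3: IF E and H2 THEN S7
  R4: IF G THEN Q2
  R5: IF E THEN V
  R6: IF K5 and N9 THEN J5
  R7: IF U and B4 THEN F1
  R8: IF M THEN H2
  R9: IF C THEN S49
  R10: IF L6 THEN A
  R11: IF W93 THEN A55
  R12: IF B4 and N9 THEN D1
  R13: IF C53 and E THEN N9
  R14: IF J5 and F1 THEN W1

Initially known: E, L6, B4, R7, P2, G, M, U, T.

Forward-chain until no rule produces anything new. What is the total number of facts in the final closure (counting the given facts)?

[1] R2 [IF T and M THEN N9]; R4 [IF G THEN Q2]; R5 [IF E THEN V]; R7 [IF U and B4 THEN F1]; R8 [IF M THEN H2]; R10 [IF L6 THEN A]. ⇒ new: N9, Q2, V, F1, H2, A.
[2] R1 [IF V and U THEN K5]; R3 [IF E and H2 THEN S7]; R12 [IF B4 and N9 THEN D1]. ⇒ new: K5, S7, D1.
[3] R6 [IF K5 and N9 THEN J5]. ⇒ new: J5.
[4] R14 [IF J5 and F1 THEN W1]. ⇒ new: W1.
Closure: {A, B4, D1, E, F1, G, H2, J5, K5, L6, M, N9, P2, Q2, R7, S7, T, U, V, W1} — 20 facts.

20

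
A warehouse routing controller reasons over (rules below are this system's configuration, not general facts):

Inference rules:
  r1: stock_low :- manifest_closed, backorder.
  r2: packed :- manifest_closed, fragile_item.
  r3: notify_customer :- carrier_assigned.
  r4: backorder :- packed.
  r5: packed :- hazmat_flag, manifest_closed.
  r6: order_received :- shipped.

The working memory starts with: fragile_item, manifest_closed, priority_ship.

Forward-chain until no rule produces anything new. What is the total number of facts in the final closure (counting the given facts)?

6

Round 1: r2 [packed :- manifest_closed, fragile_item.]. New: packed.
Round 2: r4 [backorder :- packed.]. New: backorder.
Round 3: r1 [stock_low :- manifest_closed, backorder.]. New: stock_low.
Closure: {backorder, fragile_item, manifest_closed, packed, priority_ship, stock_low} — 6 facts.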